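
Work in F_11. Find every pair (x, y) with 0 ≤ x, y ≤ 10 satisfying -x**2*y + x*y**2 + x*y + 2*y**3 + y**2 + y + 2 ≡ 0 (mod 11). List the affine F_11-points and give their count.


Affine F_11-points: {(0, 10), (1, 3), (2, 8), (2, 9), (3, 3), (7, 8), (8, 9)}; count = 7.

For each of the 121 pairs (x, y) ∈ F_11², evaluate f(x, y) mod 11. Record the zeros.
  x = 0: [0↦2, 1↦6, 2↦2, 3↦2, 4↦7, 5↦7, 6↦3, 7↦7, 8↦9, 9↦10, 10↦0]  zeros at y ∈ {10}
  x = 1: [0↦2, 1↦7, 2↦6, 3↦0, 4↦1, 5↦10, 6↦6, 7↦1, 8↦7, 9↦3, 10↦1]  zeros at y ∈ {3}
  x = 2: [0↦2, 1↦6, 2↦6, 3↦3, 4↦9, 5↦3, 6↦8, 7↦3, 8↦0, 9↦0, 10↦4]  zeros at y ∈ {8, 9}
  x = 3: [0↦2, 1↦3, 2↦2, 3↦0, 4↦9, 5↦8, 6↦9, 7↦2, 8↦10, 9↦1, 10↦9]  zeros at y ∈ {3}
  x = 4: [0↦2, 1↦9, 2↦5, 3↦2, 4↦1, 5↦3, 6↦9, 7↦9, 8↦4, 9↦6, 10↦5]  zeros at y ∈ ∅
  x = 5: [0↦2, 1↦2, 2↦4, 3↦9, 4↦7, 5↦10, 6↦8, 7↦2, 8↦4, 9↦4, 10↦3]  zeros at y ∈ ∅
  x = 6: [0↦2, 1↦4, 2↦10, 3↦10, 4↦5, 5↦7, 6↦6, 7↦3, 8↦10, 9↦6, 10↦3]  zeros at y ∈ ∅
  x = 7: [0↦2, 1↦4, 2↦1, 3↦5, 4↦6, 5↦5, 6↦3, 7↦1, 8↦0, 9↦1, 10↦5]  zeros at y ∈ {8}
  x = 8: [0↦2, 1↦2, 2↦10, 3↦5, 4↦10, 5↦4, 6↦10, 7↦7, 8↦7, 9↦0, 10↦9]  zeros at y ∈ {9}
  x = 9: [0↦2, 1↦9, 2↦4, 3↦10, 4↦6, 5↦4, 6↦5, 7↦10, 8↦9, 9↦3, 10↦4]  zeros at y ∈ ∅
  x = 10: [0↦2, 1↦3, 2↦5, 3↦9, 4↦5, 5↦5, 6↦10, 7↦10, 8↦6, 9↦10, 10↦1]  zeros at y ∈ ∅
Collecting zeros: affine points = {(0, 10), (1, 3), (2, 8), (2, 9), (3, 3), (7, 8), (8, 9)}.
Total count |C(F_11)_aff| = 7.


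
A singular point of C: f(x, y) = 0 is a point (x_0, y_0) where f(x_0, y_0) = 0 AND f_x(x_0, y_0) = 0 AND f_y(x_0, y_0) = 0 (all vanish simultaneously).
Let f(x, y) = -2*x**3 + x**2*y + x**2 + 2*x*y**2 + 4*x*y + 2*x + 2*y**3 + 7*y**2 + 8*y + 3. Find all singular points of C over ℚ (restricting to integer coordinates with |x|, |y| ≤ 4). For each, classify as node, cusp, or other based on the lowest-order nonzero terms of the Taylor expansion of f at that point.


Singular points: {(0, -1)}; classification: cusp.

Compute partial derivatives:
  f_x = -6*x**2 + 2*x*y + 2*x + 2*y**2 + 4*y + 2.
  f_y = x**2 + 4*x*y + 4*x + 6*y**2 + 14*y + 8.
Scan x_0 ∈ {−4, ..., 4}. For each x_0, f_y(x_0, y) is a polynomial in y; find its integer roots y ∈ {−4, ..., 4}, then test f_x and f at those candidates.
  x = -4: f_y(-4, y) = 6*y**2 - 2*y + 8; no integer root y with |y| ≤ 4.
  x = -3: f_y(-3, y) = 6*y**2 + 2*y + 5; no integer root y with |y| ≤ 4.
  x = -2: f_y(-2, y) = 6*y**2 + 6*y + 4; no integer root y with |y| ≤ 4.
  x = -1: f_y(-1, y) = 6*y**2 + 10*y + 5; no integer root y with |y| ≤ 4.
  x = 0: f_y(0, y) = 6*y**2 + 14*y + 8; vanishes at y ∈ {-1}. (0, -1): f_x = 0, f = 0 — SINGULAR.
  x = 1: f_y(1, y) = 6*y**2 + 18*y + 13; no integer root y with |y| ≤ 4.
  x = 2: f_y(2, y) = 6*y**2 + 22*y + 20; vanishes at y ∈ {-2}. (2, -2): f_x = -26 ≠ 0.
  x = 3: f_y(3, y) = 6*y**2 + 26*y + 29; no integer root y with |y| ≤ 4.
  x = 4: f_y(4, y) = 6*y**2 + 30*y + 40; no integer root y with |y| ≤ 4.
Only singular point on the grid: (0, -1).
Classify: substitute x = 0 + u, y = -1 + v and expand: f = -2*u**3 + u**2*v + 2*u*v**2 + 2*v**3 + v**2.
No constant or linear terms (consistent with a singular point). Quadratic part: v**2. Cubic part: -2*u**3 + u**2*v + 2*u*v**2 + 2*v**3.
The quadratic part v**2 is a perfect square, so there is a single (double) tangent line v = 0, i.e. y = -1. Restricting the cubic part to that line (v = 0) leaves -2*u**3 ≠ 0, so f is not divisible by v and the branch is v² ≈ 2*u**3 to lowest order — this is a cusp.
Classification: cusp.


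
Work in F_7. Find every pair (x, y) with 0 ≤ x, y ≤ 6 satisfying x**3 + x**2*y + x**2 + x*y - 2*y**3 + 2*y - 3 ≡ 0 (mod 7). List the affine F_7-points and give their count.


Affine F_7-points: {(1, 5), (2, 3), (3, 3), (3, 5), (3, 6), (4, 0), (4, 2), (4, 5), (5, 0), (5, 3), (5, 4)}; count = 11.

For each of the 49 pairs (x, y) ∈ F_7², evaluate f(x, y) mod 7. Record the zeros.
  x = 0: [0↦4, 1↦4, 2↦6, 3↦5, 4↦3, 5↦2, 6↦4]  zeros at y ∈ ∅
  x = 1: [0↦6, 1↦1, 2↦5, 3↦6, 4↦6, 5↦0, 6↦4]  zeros at y ∈ {5}
  x = 2: [0↦2, 1↦1, 2↦2, 3↦0, 4↦4, 5↦2, 6↦3]  zeros at y ∈ {3}
  x = 3: [0↦5, 1↦3, 2↦3, 3↦0, 4↦3, 5↦0, 6↦0]  zeros at y ∈ {3, 5, 6}
  x = 4: [0↦0, 1↦6, 2↦0, 3↦5, 4↦2, 5↦0, 6↦1]  zeros at y ∈ {0, 2, 5}
  x = 5: [0↦0, 1↦2, 2↦6, 3↦0, 4↦0, 5↦1, 6↦5]  zeros at y ∈ {0, 3, 4}
  x = 6: [0↦4, 1↦4, 2↦6, 3↦5, 4↦3, 5↦2, 6↦4]  zeros at y ∈ ∅
Collecting zeros: affine points = {(1, 5), (2, 3), (3, 3), (3, 5), (3, 6), (4, 0), (4, 2), (4, 5), (5, 0), (5, 3), (5, 4)}.
Total count |C(F_7)_aff| = 11.


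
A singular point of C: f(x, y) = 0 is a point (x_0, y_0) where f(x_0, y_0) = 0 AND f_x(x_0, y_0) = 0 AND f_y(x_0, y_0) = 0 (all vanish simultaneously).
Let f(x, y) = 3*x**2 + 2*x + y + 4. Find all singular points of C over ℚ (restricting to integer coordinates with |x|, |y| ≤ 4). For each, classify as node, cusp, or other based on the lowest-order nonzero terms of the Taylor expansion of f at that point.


No singular points in the scanned grid; C is smooth there.

Compute partial derivatives:
  f_x = 6*x + 2.
  f_y = 1.
f_y = 1 is a nonzero constant, so f_y never vanishes: no point (x, y) can satisfy f = f_x = f_y = 0. In particular no (x, y) ∈ {−4, ..., 4}² is singular; the curve is smooth.


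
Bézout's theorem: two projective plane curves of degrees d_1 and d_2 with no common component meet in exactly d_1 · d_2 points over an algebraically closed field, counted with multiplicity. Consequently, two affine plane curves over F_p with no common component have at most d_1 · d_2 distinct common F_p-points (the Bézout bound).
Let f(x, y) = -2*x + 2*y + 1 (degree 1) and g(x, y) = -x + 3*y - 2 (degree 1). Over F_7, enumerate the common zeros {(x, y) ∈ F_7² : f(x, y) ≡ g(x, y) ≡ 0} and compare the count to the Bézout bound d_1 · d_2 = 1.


Common zeros: {(0, 3)}; count = 1; Bézout bound = 1.

deg(f) = 1, deg(g) = 1, so Bézout bound = 1.
Scan x ∈ F_7. For each x, list the y ∈ F_7 with f(x, y) ≡ 0 and those with g(x, y) ≡ 0 (mod 7); the common zeros in that column are the intersection.
  x = 0: f ≡ 0 at y ∈ {3}; g ≡ 0 at y ∈ {3}; common: {3}.
  x = 1: f ≡ 0 at y ∈ {4}; g ≡ 0 at y ∈ {1}; common: ∅.
  x = 2: f ≡ 0 at y ∈ {5}; g ≡ 0 at y ∈ {6}; common: ∅.
  x = 3: f ≡ 0 at y ∈ {6}; g ≡ 0 at y ∈ {4}; common: ∅.
  x = 4: f ≡ 0 at y ∈ {0}; g ≡ 0 at y ∈ {2}; common: ∅.
  x = 5: f ≡ 0 at y ∈ {1}; g ≡ 0 at y ∈ {0}; common: ∅.
  x = 6: f ≡ 0 at y ∈ {2}; g ≡ 0 at y ∈ {5}; common: ∅.
Collecting: common zeros = {(0, 3)}, so the count is 1.
Comparison with the Bézout bound: 1 ≤ 1 = deg(f)·deg(g), as expected for curves with no common component (the bound is attained).


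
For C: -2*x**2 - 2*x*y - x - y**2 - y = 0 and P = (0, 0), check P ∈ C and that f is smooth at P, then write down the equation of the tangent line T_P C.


Tangent line at P: -x - y = 0.

Step 1: f(0, 0) = 0, so P lies on C.
Step 2: partial derivatives
  f_x(x, y) = -4*x - 2*y - 1, f_y(x, y) = -2*x - 2*y - 1.
  f_x(P) = -1, f_y(P) = -1 (gradient nonzero, so P is smooth).
Step 3: tangent line at P: -1·(x − 0) + -1·(y − 0) = 0.
Expanding: -x - y = 0.


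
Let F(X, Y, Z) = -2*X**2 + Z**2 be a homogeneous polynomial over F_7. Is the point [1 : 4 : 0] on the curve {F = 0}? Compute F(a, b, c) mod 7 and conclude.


F(1,4,0) ≡ 5 (mod 7); P is NOT on the curve.

Evaluate F(1, 4, 0) term-by-term (mod 7).
  -2*X**2 ↦ -2·1·1·1 = -2
  Z**2 ↦ 1·1·1·0 = 0
Sum: F(1, 4, 0) = (-2) + (0) = -2.
Reducing mod 7: -2 ≡ 5 (mod 7).
Since F(a, b, c) ≡ 5 ≠ 0 (mod 7), P does NOT lie on the curve.


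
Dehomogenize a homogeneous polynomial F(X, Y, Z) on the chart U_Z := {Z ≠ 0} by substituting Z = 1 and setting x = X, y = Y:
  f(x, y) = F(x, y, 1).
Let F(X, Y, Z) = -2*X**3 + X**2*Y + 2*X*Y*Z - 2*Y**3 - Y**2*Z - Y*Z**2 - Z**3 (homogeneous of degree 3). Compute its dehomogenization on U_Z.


f(x, y) = -2*x**3 + x**2*y + 2*x*y - 2*y**3 - y**2 - y - 1

On U_Z we set Z = 1. Each monomial c·X^i·Y^j·Z^k in F becomes c·x^i·y^j·1^k = c·x^i·y^j.
Substituting Z = 1: F(X, Y, 1) = -2*x**3 + x**2*y + 2*x*y - 2*y**3 - y**2 - y - 1.
Note: deg(f) ≤ deg(F) = 3; strict inequality happens when F is divisible by Z (lost terms).


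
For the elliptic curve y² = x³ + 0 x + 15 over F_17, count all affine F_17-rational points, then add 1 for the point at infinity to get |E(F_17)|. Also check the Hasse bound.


Affine points = {(0, 7), (0, 10), (1, 4), (1, 13), (3, 5), (3, 12), (5, 2), (5, 15), (7, 1), (7, 16), (8, 0), (9, 8), (9, 9), (12, 3), (12, 14), (13, 6), (13, 11)}; affine count = 17; |E(F_17)| = 18.

Discriminant check: Δ ∝ 4a³ + 27b² = 4·0³ + 27·15² = 4·0 + 27·225 ≡ 6 (mod 17). Nonzero ⇒ E is nonsingular.
For each x ∈ F_17, compute rhs = x³ + 0·x + 15 mod 17, then count y ∈ F_17 with y² ≡ rhs.
  x = 0: rhs = 15, matching y values: 7, 10 (2 points).
  x = 1: rhs = 16, matching y values: 4, 13 (2 points).
  x = 2: rhs = 6, matching y values: none (0 points).
  x = 3: rhs = 8, matching y values: 5, 12 (2 points).
  x = 4: rhs = 11, matching y values: none (0 points).
  x = 5: rhs = 4, matching y values: 2, 15 (2 points).
  x = 6: rhs = 10, matching y values: none (0 points).
  x = 7: rhs = 1, matching y values: 1, 16 (2 points).
  x = 8: rhs = 0, matching y values: 0 (1 points).
  x = 9: rhs = 13, matching y values: 8, 9 (2 points).
  x = 10: rhs = 12, matching y values: none (0 points).
  x = 11: rhs = 3, matching y values: none (0 points).
  x = 12: rhs = 9, matching y values: 3, 14 (2 points).
  x = 13: rhs = 2, matching y values: 6, 11 (2 points).
  x = 14: rhs = 5, matching y values: none (0 points).
  x = 15: rhs = 7, matching y values: none (0 points).
  x = 16: rhs = 14, matching y values: none (0 points).
Total affine count: 17.
Full point count |E(F_17)| = 17 + 1 = 18.
Hasse bound: |18 − (17+1)| = |0| = 0 ≤ 2√17 ≈ 8.2462 ✓.


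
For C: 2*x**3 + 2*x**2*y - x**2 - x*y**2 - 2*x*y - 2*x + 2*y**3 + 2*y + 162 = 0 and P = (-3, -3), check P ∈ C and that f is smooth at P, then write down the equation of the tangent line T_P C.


Tangent line at P: 91*x + 62*y + 459 = 0.

Step 1: f(-3, -3) = 0, so P lies on C.
Step 2: partial derivatives
  f_x(x, y) = 6*x**2 + 4*x*y - 2*x - y**2 - 2*y - 2, f_y(x, y) = 2*x**2 - 2*x*y - 2*x + 6*y**2 + 2.
  f_x(P) = 91, f_y(P) = 62 (gradient nonzero, so P is smooth).
Step 3: tangent line at P: 91·(x − -3) + 62·(y − -3) = 0.
Expanding: 91*x + 62*y + 459 = 0.


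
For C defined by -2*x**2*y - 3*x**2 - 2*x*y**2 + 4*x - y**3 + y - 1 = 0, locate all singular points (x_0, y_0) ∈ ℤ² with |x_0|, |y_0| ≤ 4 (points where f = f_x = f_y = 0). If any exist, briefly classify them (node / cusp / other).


Singular points: {(1, -1)}; classification: node.

Compute partial derivatives:
  f_x = -4*x*y - 6*x - 2*y**2 + 4.
  f_y = -2*x**2 - 4*x*y - 3*y**2 + 1.
Scan x_0 ∈ {−4, ..., 4}. For each x_0, f_y(x_0, y) is a polynomial in y; find its integer roots y ∈ {−4, ..., 4}, then test f_x and f at those candidates.
  x = -4: f_y(-4, y) = -3*y**2 + 16*y - 31; no integer root y with |y| ≤ 4.
  x = -3: f_y(-3, y) = -3*y**2 + 12*y - 17; no integer root y with |y| ≤ 4.
  x = -2: f_y(-2, y) = -3*y**2 + 8*y - 7; no integer root y with |y| ≤ 4.
  x = -1: f_y(-1, y) = -3*y**2 + 4*y - 1; vanishes at y ∈ {1}. (-1, 1): f_x = 12 ≠ 0.
  x = 0: f_y(0, y) = 1 - 3*y**2; no integer root y with |y| ≤ 4.
  x = 1: f_y(1, y) = -3*y**2 - 4*y - 1; vanishes at y ∈ {-1}. (1, -1): f_x = 0, f = 0 — SINGULAR.
  x = 2: f_y(2, y) = -3*y**2 - 8*y - 7; no integer root y with |y| ≤ 4.
  x = 3: f_y(3, y) = -3*y**2 - 12*y - 17; no integer root y with |y| ≤ 4.
  x = 4: f_y(4, y) = -3*y**2 - 16*y - 31; no integer root y with |y| ≤ 4.
Only singular point on the grid: (1, -1).
Classify: substitute x = 1 + u, y = -1 + v and expand: f = -2*u**2*v - u**2 - 2*u*v**2 - v**3 + v**2.
No constant or linear terms (consistent with a singular point). Quadratic part: -u**2 + v**2. Cubic part: -2*u**2*v - 2*u*v**2 - v**3.
The quadratic part v**2 - u**2 = (v − u)(v + u) splits into two distinct linear factors, so there are two distinct tangent lines y − -1 = ±(x − 1) — this is a node (ordinary double point).
Classification: node.


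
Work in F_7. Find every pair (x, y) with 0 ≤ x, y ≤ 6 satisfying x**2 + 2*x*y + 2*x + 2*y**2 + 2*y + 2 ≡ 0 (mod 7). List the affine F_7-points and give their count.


Affine F_7-points: {(0, 2), (0, 4), (1, 2), (1, 3), (4, 4), (4, 5), (5, 3), (5, 5)}; count = 8.

For each of the 49 pairs (x, y) ∈ F_7², evaluate f(x, y) mod 7. Record the zeros.
  x = 0: [0↦2, 1↦6, 2↦0, 3↦5, 4↦0, 5↦6, 6↦2]  zeros at y ∈ {2, 4}
  x = 1: [0↦5, 1↦4, 2↦0, 3↦0, 4↦4, 5↦5, 6↦3]  zeros at y ∈ {2, 3}
  x = 2: [0↦3, 1↦4, 2↦2, 3↦4, 4↦3, 5↦6, 6↦6]  zeros at y ∈ ∅
  x = 3: [0↦3, 1↦6, 2↦6, 3↦3, 4↦4, 5↦2, 6↦4]  zeros at y ∈ ∅
  x = 4: [0↦5, 1↦3, 2↦5, 3↦4, 4↦0, 5↦0, 6↦4]  zeros at y ∈ {4, 5}
  x = 5: [0↦2, 1↦2, 2↦6, 3↦0, 4↦5, 5↦0, 6↦6]  zeros at y ∈ {3, 5}
  x = 6: [0↦1, 1↦3, 2↦2, 3↦5, 4↦5, 5↦2, 6↦3]  zeros at y ∈ ∅
Collecting zeros: affine points = {(0, 2), (0, 4), (1, 2), (1, 3), (4, 4), (4, 5), (5, 3), (5, 5)}.
Total count |C(F_7)_aff| = 8.


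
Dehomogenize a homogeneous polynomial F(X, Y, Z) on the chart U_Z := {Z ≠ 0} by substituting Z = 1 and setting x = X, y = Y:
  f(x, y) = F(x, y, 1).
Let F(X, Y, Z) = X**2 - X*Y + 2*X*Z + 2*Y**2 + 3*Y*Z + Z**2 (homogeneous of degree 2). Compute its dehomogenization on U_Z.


f(x, y) = x**2 - x*y + 2*x + 2*y**2 + 3*y + 1

On U_Z we set Z = 1. Each monomial c·X^i·Y^j·Z^k in F becomes c·x^i·y^j·1^k = c·x^i·y^j.
Substituting Z = 1: F(X, Y, 1) = x**2 - x*y + 2*x + 2*y**2 + 3*y + 1.
Note: deg(f) ≤ deg(F) = 2; strict inequality happens when F is divisible by Z (lost terms).


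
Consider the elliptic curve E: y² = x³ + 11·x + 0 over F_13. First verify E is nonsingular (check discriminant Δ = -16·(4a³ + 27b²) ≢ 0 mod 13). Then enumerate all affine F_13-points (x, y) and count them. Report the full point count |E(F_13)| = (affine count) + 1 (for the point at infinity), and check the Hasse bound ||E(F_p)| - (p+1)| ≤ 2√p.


Affine points = {(0, 0), (1, 5), (1, 8), (2, 2), (2, 11), (4, 2), (4, 11), (6, 3), (6, 10), (7, 2), (7, 11), (9, 3), (9, 10), (11, 3), (11, 10), (12, 1), (12, 12)}; affine count = 17; |E(F_13)| = 18.

Discriminant check: Δ ∝ 4a³ + 27b² = 4·11³ + 27·0² = 4·1331 + 27·0 ≡ 7 (mod 13). Nonzero ⇒ E is nonsingular.
For each x ∈ F_13, compute rhs = x³ + 11·x + 0 mod 13, then count y ∈ F_13 with y² ≡ rhs.
  x = 0: rhs = 0, matching y values: 0 (1 points).
  x = 1: rhs = 12, matching y values: 5, 8 (2 points).
  x = 2: rhs = 4, matching y values: 2, 11 (2 points).
  x = 3: rhs = 8, matching y values: none (0 points).
  x = 4: rhs = 4, matching y values: 2, 11 (2 points).
  x = 5: rhs = 11, matching y values: none (0 points).
  x = 6: rhs = 9, matching y values: 3, 10 (2 points).
  x = 7: rhs = 4, matching y values: 2, 11 (2 points).
  x = 8: rhs = 2, matching y values: none (0 points).
  x = 9: rhs = 9, matching y values: 3, 10 (2 points).
  x = 10: rhs = 5, matching y values: none (0 points).
  x = 11: rhs = 9, matching y values: 3, 10 (2 points).
  x = 12: rhs = 1, matching y values: 1, 12 (2 points).
Total affine count: 17.
Full point count |E(F_13)| = 17 + 1 = 18.
Hasse bound: |18 − (13+1)| = |4| = 4 ≤ 2√13 ≈ 7.2111 ✓.


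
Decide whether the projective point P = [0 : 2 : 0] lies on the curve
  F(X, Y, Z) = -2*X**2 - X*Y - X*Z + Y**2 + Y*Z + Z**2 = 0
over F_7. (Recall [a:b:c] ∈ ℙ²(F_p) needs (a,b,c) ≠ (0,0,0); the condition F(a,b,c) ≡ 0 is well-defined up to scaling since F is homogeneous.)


F(0,2,0) ≡ 4 (mod 7); P is NOT on the curve.

Evaluate F(0, 2, 0) term-by-term (mod 7).
  -2*X**2 ↦ -2·0·1·1 = 0
  -X*Y ↦ -1·0·2·1 = 0
  -X*Z ↦ -1·0·1·0 = 0
  Y**2 ↦ 1·1·4·1 = 4
  Y*Z ↦ 1·1·2·0 = 0
  Z**2 ↦ 1·1·1·0 = 0
Sum: F(0, 2, 0) = (0) + (0) + (0) + (4) + (0) + (0) = 4.
Reducing mod 7: 4 ≡ 4 (mod 7).
Since F(a, b, c) ≡ 4 ≠ 0 (mod 7), P does NOT lie on the curve.


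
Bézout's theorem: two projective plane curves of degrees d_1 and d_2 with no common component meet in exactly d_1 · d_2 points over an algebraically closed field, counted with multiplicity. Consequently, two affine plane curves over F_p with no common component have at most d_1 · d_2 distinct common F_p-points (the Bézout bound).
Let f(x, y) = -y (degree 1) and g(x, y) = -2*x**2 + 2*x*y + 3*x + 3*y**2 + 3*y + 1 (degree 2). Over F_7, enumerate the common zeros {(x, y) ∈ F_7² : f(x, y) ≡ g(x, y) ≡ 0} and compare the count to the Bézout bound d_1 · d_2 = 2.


Common zeros: ∅; count = 0; Bézout bound = 2.

deg(f) = 1, deg(g) = 2, so Bézout bound = 2.
Scan x ∈ F_7. For each x, list the y ∈ F_7 with f(x, y) ≡ 0 and those with g(x, y) ≡ 0 (mod 7); the common zeros in that column are the intersection.
  x = 0: f ≡ 0 at y ∈ {0}; g ≡ 0 at y ∈ {1, 5}; common: ∅.
  x = 1: f ≡ 0 at y ∈ {0}; g ≡ 0 at y ∈ {4, 6}; common: ∅.
  x = 2: f ≡ 0 at y ∈ {0}; g ≡ 0 at y ∈ ∅; common: ∅.
  x = 3: f ≡ 0 at y ∈ {0}; g ≡ 0 at y ∈ {5, 6}; common: ∅.
  x = 4: f ≡ 0 at y ∈ {0}; g ≡ 0 at y ∈ ∅; common: ∅.
  x = 5: f ≡ 0 at y ∈ {0}; g ≡ 0 at y ∈ ∅; common: ∅.
  x = 6: f ≡ 0 at y ∈ {0}; g ≡ 0 at y ∈ {1}; common: ∅.
Collecting: common zeros = ∅, so the count is 0.
Comparison with the Bézout bound: 0 ≤ 2 = deg(f)·deg(g), as expected for curves with no common component (the affine F_7-count falls short of the bound because intersections may lie at infinity, over extension fields, or carry multiplicity).


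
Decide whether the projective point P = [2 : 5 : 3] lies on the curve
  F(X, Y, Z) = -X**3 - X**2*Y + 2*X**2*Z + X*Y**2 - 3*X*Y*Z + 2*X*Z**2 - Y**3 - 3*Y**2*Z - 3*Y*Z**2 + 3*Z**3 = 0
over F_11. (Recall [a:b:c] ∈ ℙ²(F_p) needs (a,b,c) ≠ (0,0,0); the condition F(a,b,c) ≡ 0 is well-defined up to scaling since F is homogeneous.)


F(2,5,3) ≡ 6 (mod 11); P is NOT on the curve.

Evaluate F(2, 5, 3) term-by-term (mod 11).
  -X**3 ↦ -1·8·1·1 = -8
  -X**2*Y ↦ -1·4·5·1 = -20
  2*X**2*Z ↦ 2·4·1·3 = 24
  X*Y**2 ↦ 1·2·25·1 = 50
  -3*X*Y*Z ↦ -3·2·5·3 = -90
  2*X*Z**2 ↦ 2·2·1·9 = 36
  -Y**3 ↦ -1·1·125·1 = -125
  -3*Y**2*Z ↦ -3·1·25·3 = -225
  -3*Y*Z**2 ↦ -3·1·5·9 = -135
  3*Z**3 ↦ 3·1·1·27 = 81
Sum: F(2, 5, 3) = (-8) + (-20) + (24) + (50) + (-90) + (36) + (-125) + (-225) + (-135) + (81) = -412.
Reducing mod 11: -412 ≡ 6 (mod 11).
Since F(a, b, c) ≡ 6 ≠ 0 (mod 11), P does NOT lie on the curve.


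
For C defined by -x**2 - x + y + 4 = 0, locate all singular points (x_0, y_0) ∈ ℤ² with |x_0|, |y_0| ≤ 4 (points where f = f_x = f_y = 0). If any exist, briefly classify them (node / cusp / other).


No singular points in the scanned grid; C is smooth there.

Compute partial derivatives:
  f_x = -2*x - 1.
  f_y = 1.
f_y = 1 is a nonzero constant, so f_y never vanishes: no point (x, y) can satisfy f = f_x = f_y = 0. In particular no (x, y) ∈ {−4, ..., 4}² is singular; the curve is smooth.


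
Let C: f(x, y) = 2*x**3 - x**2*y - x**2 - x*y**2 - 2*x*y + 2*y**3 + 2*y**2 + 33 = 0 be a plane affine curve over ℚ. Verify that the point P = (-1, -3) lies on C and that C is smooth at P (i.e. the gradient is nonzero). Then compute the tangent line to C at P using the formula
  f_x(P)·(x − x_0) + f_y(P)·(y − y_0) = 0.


Tangent line at P: -x + 37*y + 110 = 0.

Step 1: f(-1, -3) = 0, so P lies on C.
Step 2: partial derivatives
  f_x(x, y) = 6*x**2 - 2*x*y - 2*x - y**2 - 2*y, f_y(x, y) = -x**2 - 2*x*y - 2*x + 6*y**2 + 4*y.
  f_x(P) = -1, f_y(P) = 37 (gradient nonzero, so P is smooth).
Step 3: tangent line at P: -1·(x − -1) + 37·(y − -3) = 0.
Expanding: -x + 37*y + 110 = 0.


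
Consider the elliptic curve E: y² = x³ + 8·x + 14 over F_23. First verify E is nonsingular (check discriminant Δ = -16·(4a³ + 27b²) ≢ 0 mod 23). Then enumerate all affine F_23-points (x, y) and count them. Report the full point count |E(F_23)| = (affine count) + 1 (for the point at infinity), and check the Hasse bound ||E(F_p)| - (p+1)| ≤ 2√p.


Affine points = {(1, 0), (4, 8), (4, 15), (5, 8), (5, 15), (6, 5), (6, 18), (10, 6), (10, 17), (14, 8), (14, 15), (15, 6), (15, 17), (16, 11), (16, 12), (17, 7), (17, 16), (20, 3), (20, 20), (21, 6), (21, 17)}; affine count = 21; |E(F_23)| = 22.

Discriminant check: Δ ∝ 4a³ + 27b² = 4·8³ + 27·14² = 4·512 + 27·196 ≡ 3 (mod 23). Nonzero ⇒ E is nonsingular.
For each x ∈ F_23, compute rhs = x³ + 8·x + 14 mod 23, then count y ∈ F_23 with y² ≡ rhs.
  x = 0: rhs = 14, matching y values: none (0 points).
  x = 1: rhs = 0, matching y values: 0 (1 points).
  x = 2: rhs = 15, matching y values: none (0 points).
  x = 3: rhs = 19, matching y values: none (0 points).
  x = 4: rhs = 18, matching y values: 8, 15 (2 points).
  x = 5: rhs = 18, matching y values: 8, 15 (2 points).
  x = 6: rhs = 2, matching y values: 5, 18 (2 points).
  x = 7: rhs = 22, matching y values: none (0 points).
  x = 8: rhs = 15, matching y values: none (0 points).
  x = 9: rhs = 10, matching y values: none (0 points).
  x = 10: rhs = 13, matching y values: 6, 17 (2 points).
  x = 11: rhs = 7, matching y values: none (0 points).
  x = 12: rhs = 21, matching y values: none (0 points).
  x = 13: rhs = 15, matching y values: none (0 points).
  x = 14: rhs = 18, matching y values: 8, 15 (2 points).
  x = 15: rhs = 13, matching y values: 6, 17 (2 points).
  x = 16: rhs = 6, matching y values: 11, 12 (2 points).
  x = 17: rhs = 3, matching y values: 7, 16 (2 points).
  x = 18: rhs = 10, matching y values: none (0 points).
  x = 19: rhs = 10, matching y values: none (0 points).
  x = 20: rhs = 9, matching y values: 3, 20 (2 points).
  x = 21: rhs = 13, matching y values: 6, 17 (2 points).
  x = 22: rhs = 5, matching y values: none (0 points).
Total affine count: 21.
Full point count |E(F_23)| = 21 + 1 = 22.
Hasse bound: |22 − (23+1)| = |-2| = 2 ≤ 2√23 ≈ 9.5917 ✓.


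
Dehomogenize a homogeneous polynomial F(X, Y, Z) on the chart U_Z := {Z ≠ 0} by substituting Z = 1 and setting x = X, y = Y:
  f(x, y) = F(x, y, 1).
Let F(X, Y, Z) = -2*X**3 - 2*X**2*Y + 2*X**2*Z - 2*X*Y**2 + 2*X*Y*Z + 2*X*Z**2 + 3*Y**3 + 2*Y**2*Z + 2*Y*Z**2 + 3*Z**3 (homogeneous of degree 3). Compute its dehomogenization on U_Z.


f(x, y) = -2*x**3 - 2*x**2*y + 2*x**2 - 2*x*y**2 + 2*x*y + 2*x + 3*y**3 + 2*y**2 + 2*y + 3

On U_Z we set Z = 1. Each monomial c·X^i·Y^j·Z^k in F becomes c·x^i·y^j·1^k = c·x^i·y^j.
Substituting Z = 1: F(X, Y, 1) = -2*x**3 - 2*x**2*y + 2*x**2 - 2*x*y**2 + 2*x*y + 2*x + 3*y**3 + 2*y**2 + 2*y + 3.
Note: deg(f) ≤ deg(F) = 3; strict inequality happens when F is divisible by Z (lost terms).


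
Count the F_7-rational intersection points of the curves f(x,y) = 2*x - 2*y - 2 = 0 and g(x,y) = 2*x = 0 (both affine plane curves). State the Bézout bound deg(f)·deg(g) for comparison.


Common zeros: {(0, 6)}; count = 1; Bézout bound = 1.

deg(f) = 1, deg(g) = 1, so Bézout bound = 1.
Scan x ∈ F_7. For each x, list the y ∈ F_7 with f(x, y) ≡ 0 and those with g(x, y) ≡ 0 (mod 7); the common zeros in that column are the intersection.
  x = 0: f ≡ 0 at y ∈ {6}; g ≡ 0 at y ∈ {0, 1, 2, 3, 4, 5, 6}; common: {6}.
  x = 1: f ≡ 0 at y ∈ {0}; g ≡ 0 at y ∈ ∅; common: ∅.
  x = 2: f ≡ 0 at y ∈ {1}; g ≡ 0 at y ∈ ∅; common: ∅.
  x = 3: f ≡ 0 at y ∈ {2}; g ≡ 0 at y ∈ ∅; common: ∅.
  x = 4: f ≡ 0 at y ∈ {3}; g ≡ 0 at y ∈ ∅; common: ∅.
  x = 5: f ≡ 0 at y ∈ {4}; g ≡ 0 at y ∈ ∅; common: ∅.
  x = 6: f ≡ 0 at y ∈ {5}; g ≡ 0 at y ∈ ∅; common: ∅.
Collecting: common zeros = {(0, 6)}, so the count is 1.
Comparison with the Bézout bound: 1 ≤ 1 = deg(f)·deg(g), as expected for curves with no common component (the bound is attained).


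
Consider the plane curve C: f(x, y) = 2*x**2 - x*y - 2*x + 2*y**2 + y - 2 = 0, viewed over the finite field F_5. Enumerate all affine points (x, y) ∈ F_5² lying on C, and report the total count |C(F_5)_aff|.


Affine F_5-points: {(1, 1), (1, 4), (2, 4), (3, 0), (3, 1)}; count = 5.

For each of the 25 pairs (x, y) ∈ F_5², evaluate f(x, y) mod 5. Record the zeros.
  x = 0: [0↦3, 1↦1, 2↦3, 3↦4, 4↦4]  zeros at y ∈ ∅
  x = 1: [0↦3, 1↦0, 2↦1, 3↦1, 4↦0]  zeros at y ∈ {1, 4}
  x = 2: [0↦2, 1↦3, 2↦3, 3↦2, 4↦0]  zeros at y ∈ {4}
  x = 3: [0↦0, 1↦0, 2↦4, 3↦2, 4↦4]  zeros at y ∈ {0, 1}
  x = 4: [0↦2, 1↦1, 2↦4, 3↦1, 4↦2]  zeros at y ∈ ∅
Collecting zeros: affine points = {(1, 1), (1, 4), (2, 4), (3, 0), (3, 1)}.
Total count |C(F_5)_aff| = 5.


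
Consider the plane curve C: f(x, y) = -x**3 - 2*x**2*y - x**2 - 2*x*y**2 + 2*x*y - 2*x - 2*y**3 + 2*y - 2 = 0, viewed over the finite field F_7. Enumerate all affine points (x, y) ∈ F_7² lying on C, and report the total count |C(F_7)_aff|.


Affine F_7-points: {(0, 2), (2, 5), (3, 3), (3, 4), (4, 2), (4, 4), (5, 2), (5, 3), (5, 4), (6, 0), (6, 3), (6, 5)}; count = 12.

For each of the 49 pairs (x, y) ∈ F_7², evaluate f(x, y) mod 7. Record the zeros.
  x = 0: [0↦5, 1↦5, 2↦0, 3↦6, 4↦4, 5↦3, 6↦5]  zeros at y ∈ {2}
  x = 1: [0↦1, 1↦6, 2↦2, 3↦5, 4↦3, 5↦5, 6↦6]  zeros at y ∈ ∅
  x = 2: [0↦3, 1↦2, 2↦2, 3↦5, 4↦6, 5↦0, 6↦3]  zeros at y ∈ {5}
  x = 3: [0↦5, 1↦1, 2↦1, 3↦0, 4↦0, 5↦3, 6↦4]  zeros at y ∈ {3, 4}
  x = 4: [0↦1, 1↦4, 2↦0, 3↦5, 4↦0, 5↦1, 6↦3]  zeros at y ∈ {2, 4}
  x = 5: [0↦6, 1↦5, 2↦0, 3↦0, 4↦0, 5↦2, 6↦1]  zeros at y ∈ {2, 3, 4}
  x = 6: [0↦0, 1↦5, 2↦2, 3↦0, 4↦1, 5↦0, 6↦6]  zeros at y ∈ {0, 3, 5}
Collecting zeros: affine points = {(0, 2), (2, 5), (3, 3), (3, 4), (4, 2), (4, 4), (5, 2), (5, 3), (5, 4), (6, 0), (6, 3), (6, 5)}.
Total count |C(F_7)_aff| = 12.


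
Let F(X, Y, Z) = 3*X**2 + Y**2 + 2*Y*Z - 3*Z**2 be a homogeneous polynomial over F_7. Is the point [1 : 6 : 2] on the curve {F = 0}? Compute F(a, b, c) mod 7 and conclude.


F(1,6,2) ≡ 2 (mod 7); P is NOT on the curve.

Evaluate F(1, 6, 2) term-by-term (mod 7).
  3*X**2 ↦ 3·1·1·1 = 3
  Y**2 ↦ 1·1·36·1 = 36
  2*Y*Z ↦ 2·1·6·2 = 24
  -3*Z**2 ↦ -3·1·1·4 = -12
Sum: F(1, 6, 2) = (3) + (36) + (24) + (-12) = 51.
Reducing mod 7: 51 ≡ 2 (mod 7).
Since F(a, b, c) ≡ 2 ≠ 0 (mod 7), P does NOT lie on the curve.


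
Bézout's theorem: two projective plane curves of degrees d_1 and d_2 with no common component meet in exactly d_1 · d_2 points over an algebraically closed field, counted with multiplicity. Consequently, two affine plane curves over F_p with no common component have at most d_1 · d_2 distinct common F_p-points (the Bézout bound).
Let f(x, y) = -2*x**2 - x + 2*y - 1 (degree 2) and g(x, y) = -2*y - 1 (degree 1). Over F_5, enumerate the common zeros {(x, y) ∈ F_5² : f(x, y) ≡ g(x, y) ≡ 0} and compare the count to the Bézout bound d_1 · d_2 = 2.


Common zeros: {(1, 2)}; count = 1; Bézout bound = 2.

deg(f) = 2, deg(g) = 1, so Bézout bound = 2.
Scan x ∈ F_5. For each x, list the y ∈ F_5 with f(x, y) ≡ 0 and those with g(x, y) ≡ 0 (mod 5); the common zeros in that column are the intersection.
  x = 0: f ≡ 0 at y ∈ {3}; g ≡ 0 at y ∈ {2}; common: ∅.
  x = 1: f ≡ 0 at y ∈ {2}; g ≡ 0 at y ∈ {2}; common: {2}.
  x = 2: f ≡ 0 at y ∈ {3}; g ≡ 0 at y ∈ {2}; common: ∅.
  x = 3: f ≡ 0 at y ∈ {1}; g ≡ 0 at y ∈ {2}; common: ∅.
  x = 4: f ≡ 0 at y ∈ {1}; g ≡ 0 at y ∈ {2}; common: ∅.
Collecting: common zeros = {(1, 2)}, so the count is 1.
Comparison with the Bézout bound: 1 ≤ 2 = deg(f)·deg(g), as expected for curves with no common component (the affine F_5-count falls short of the bound because intersections may lie at infinity, over extension fields, or carry multiplicity).


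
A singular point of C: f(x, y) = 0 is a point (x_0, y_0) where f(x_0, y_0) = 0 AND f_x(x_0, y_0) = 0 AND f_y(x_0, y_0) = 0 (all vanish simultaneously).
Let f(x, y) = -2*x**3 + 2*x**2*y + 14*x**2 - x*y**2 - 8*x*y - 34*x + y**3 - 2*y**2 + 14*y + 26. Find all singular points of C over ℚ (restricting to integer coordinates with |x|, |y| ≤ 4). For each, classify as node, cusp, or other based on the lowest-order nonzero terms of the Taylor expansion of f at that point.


Singular points: {(3, 2)}; classification: cusp.

Compute partial derivatives:
  f_x = -6*x**2 + 4*x*y + 28*x - y**2 - 8*y - 34.
  f_y = 2*x**2 - 2*x*y - 8*x + 3*y**2 - 4*y + 14.
Scan x_0 ∈ {−4, ..., 4}. For each x_0, f_y(x_0, y) is a polynomial in y; find its integer roots y ∈ {−4, ..., 4}, then test f_x and f at those candidates.
  x = -4: f_y(-4, y) = 3*y**2 + 4*y + 78; no integer root y with |y| ≤ 4.
  x = -3: f_y(-3, y) = 3*y**2 + 2*y + 56; no integer root y with |y| ≤ 4.
  x = -2: f_y(-2, y) = 3*y**2 + 38; no integer root y with |y| ≤ 4.
  x = -1: f_y(-1, y) = 3*y**2 - 2*y + 24; no integer root y with |y| ≤ 4.
  x = 0: f_y(0, y) = 3*y**2 - 4*y + 14; no integer root y with |y| ≤ 4.
  x = 1: f_y(1, y) = 3*y**2 - 6*y + 8; no integer root y with |y| ≤ 4.
  x = 2: f_y(2, y) = 3*y**2 - 8*y + 6; no integer root y with |y| ≤ 4.
  x = 3: f_y(3, y) = 3*y**2 - 10*y + 8; vanishes at y ∈ {2}. (3, 2): f_x = 0, f = 0 — SINGULAR.
  x = 4: f_y(4, y) = 3*y**2 - 12*y + 14; no integer root y with |y| ≤ 4.
Only singular point on the grid: (3, 2).
Classify: substitute x = 3 + u, y = 2 + v and expand: f = -2*u**3 + 2*u**2*v - u*v**2 + v**3 + v**2.
No constant or linear terms (consistent with a singular point). Quadratic part: v**2. Cubic part: -2*u**3 + 2*u**2*v - u*v**2 + v**3.
The quadratic part v**2 is a perfect square, so there is a single (double) tangent line v = 0, i.e. y = 2. Restricting the cubic part to that line (v = 0) leaves -2*u**3 ≠ 0, so f is not divisible by v and the branch is v² ≈ 2*u**3 to lowest order — this is a cusp.
Classification: cusp.


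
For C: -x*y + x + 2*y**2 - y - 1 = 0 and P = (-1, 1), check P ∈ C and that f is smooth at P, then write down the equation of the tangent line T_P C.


Tangent line at P: 4*y - 4 = 0.

Step 1: f(-1, 1) = 0, so P lies on C.
Step 2: partial derivatives
  f_x(x, y) = 1 - y, f_y(x, y) = -x + 4*y - 1.
  f_x(P) = 0, f_y(P) = 4 (gradient nonzero, so P is smooth).
Step 3: tangent line at P: 0·(x − -1) + 4·(y − 1) = 0.
Expanding: 4*y - 4 = 0.


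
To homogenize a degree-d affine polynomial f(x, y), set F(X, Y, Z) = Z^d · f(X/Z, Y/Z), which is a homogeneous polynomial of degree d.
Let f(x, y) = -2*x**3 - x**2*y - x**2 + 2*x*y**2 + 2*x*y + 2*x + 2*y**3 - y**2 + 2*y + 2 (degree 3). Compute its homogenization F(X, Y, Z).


F(X, Y, Z) = -2*X**3 - X**2*Y - X**2*Z + 2*X*Y**2 + 2*X*Y*Z + 2*X*Z**2 + 2*Y**3 - Y**2*Z + 2*Y*Z**2 + 2*Z**3

deg(f) = 3.
Substitute x = X/Z, y = Y/Z into f, then multiply by Z^3.
  monomial -2·x^3·y^0 ↦ -2·X^3·Y^0·Z^0.
  monomial -1·x^2·y^1 ↦ -1·X^2·Y^1·Z^0.
  monomial -1·x^2·y^0 ↦ -1·X^2·Y^0·Z^1.
  monomial 2·x^1·y^2 ↦ 2·X^1·Y^2·Z^0.
  monomial 2·x^1·y^1 ↦ 2·X^1·Y^1·Z^1.
  monomial 2·x^1·y^0 ↦ 2·X^1·Y^0·Z^2.
  monomial 2·x^0·y^3 ↦ 2·X^0·Y^3·Z^0.
  monomial -1·x^0·y^2 ↦ -1·X^0·Y^2·Z^1.
  monomial 2·x^0·y^1 ↦ 2·X^0·Y^1·Z^2.
  monomial 2·x^0·y^0 ↦ 2·X^0·Y^0·Z^3.
Collecting: F(X, Y, Z) = -2*X**3 - X**2*Y - X**2*Z + 2*X*Y**2 + 2*X*Y*Z + 2*X*Z**2 + 2*Y**3 - Y**2*Z + 2*Y*Z**2 + 2*Z**3.


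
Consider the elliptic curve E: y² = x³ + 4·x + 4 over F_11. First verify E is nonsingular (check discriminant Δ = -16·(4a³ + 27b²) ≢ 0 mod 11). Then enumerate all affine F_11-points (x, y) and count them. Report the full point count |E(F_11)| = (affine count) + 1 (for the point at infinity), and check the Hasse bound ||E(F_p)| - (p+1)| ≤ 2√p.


Affine points = {(0, 2), (0, 9), (1, 3), (1, 8), (2, 3), (2, 8), (7, 1), (7, 10), (8, 3), (8, 8)}; affine count = 10; |E(F_11)| = 11.

Discriminant check: Δ ∝ 4a³ + 27b² = 4·4³ + 27·4² = 4·64 + 27·16 ≡ 6 (mod 11). Nonzero ⇒ E is nonsingular.
For each x ∈ F_11, compute rhs = x³ + 4·x + 4 mod 11, then count y ∈ F_11 with y² ≡ rhs.
  x = 0: rhs = 4, matching y values: 2, 9 (2 points).
  x = 1: rhs = 9, matching y values: 3, 8 (2 points).
  x = 2: rhs = 9, matching y values: 3, 8 (2 points).
  x = 3: rhs = 10, matching y values: none (0 points).
  x = 4: rhs = 7, matching y values: none (0 points).
  x = 5: rhs = 6, matching y values: none (0 points).
  x = 6: rhs = 2, matching y values: none (0 points).
  x = 7: rhs = 1, matching y values: 1, 10 (2 points).
  x = 8: rhs = 9, matching y values: 3, 8 (2 points).
  x = 9: rhs = 10, matching y values: none (0 points).
  x = 10: rhs = 10, matching y values: none (0 points).
Total affine count: 10.
Full point count |E(F_11)| = 10 + 1 = 11.
Hasse bound: |11 − (11+1)| = |-1| = 1 ≤ 2√11 ≈ 6.6332 ✓.


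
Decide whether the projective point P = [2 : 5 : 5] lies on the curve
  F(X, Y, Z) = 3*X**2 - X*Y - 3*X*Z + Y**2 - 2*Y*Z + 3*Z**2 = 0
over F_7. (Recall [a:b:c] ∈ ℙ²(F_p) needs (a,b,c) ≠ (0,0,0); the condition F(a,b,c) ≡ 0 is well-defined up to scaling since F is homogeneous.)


F(2,5,5) ≡ 1 (mod 7); P is NOT on the curve.

Evaluate F(2, 5, 5) term-by-term (mod 7).
  3*X**2 ↦ 3·4·1·1 = 12
  -X*Y ↦ -1·2·5·1 = -10
  -3*X*Z ↦ -3·2·1·5 = -30
  Y**2 ↦ 1·1·25·1 = 25
  -2*Y*Z ↦ -2·1·5·5 = -50
  3*Z**2 ↦ 3·1·1·25 = 75
Sum: F(2, 5, 5) = (12) + (-10) + (-30) + (25) + (-50) + (75) = 22.
Reducing mod 7: 22 ≡ 1 (mod 7).
Since F(a, b, c) ≡ 1 ≠ 0 (mod 7), P does NOT lie on the curve.


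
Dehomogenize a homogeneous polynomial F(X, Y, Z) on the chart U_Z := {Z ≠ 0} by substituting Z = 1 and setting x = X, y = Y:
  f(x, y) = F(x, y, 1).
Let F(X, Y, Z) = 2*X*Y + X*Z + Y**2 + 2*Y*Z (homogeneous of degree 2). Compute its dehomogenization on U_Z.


f(x, y) = 2*x*y + x + y**2 + 2*y

On U_Z we set Z = 1. Each monomial c·X^i·Y^j·Z^k in F becomes c·x^i·y^j·1^k = c·x^i·y^j.
Substituting Z = 1: F(X, Y, 1) = 2*x*y + x + y**2 + 2*y.
Note: deg(f) ≤ deg(F) = 2; strict inequality happens when F is divisible by Z (lost terms).


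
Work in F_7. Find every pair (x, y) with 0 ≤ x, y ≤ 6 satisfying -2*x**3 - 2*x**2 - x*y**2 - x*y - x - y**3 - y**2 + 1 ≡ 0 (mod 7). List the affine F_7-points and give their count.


Affine F_7-points: {(0, 3), (2, 2)}; count = 2.

For each of the 49 pairs (x, y) ∈ F_7², evaluate f(x, y) mod 7. Record the zeros.
  x = 0: [0↦1, 1↦6, 2↦3, 3↦0, 4↦5, 5↦5, 6↦1]  zeros at y ∈ {3}
  x = 1: [0↦3, 1↦6, 2↦6, 3↦4, 4↦1, 5↦5, 6↦3]  zeros at y ∈ ∅
  x = 2: [0↦3, 1↦4, 2↦0, 3↦6, 4↦2, 5↦3, 6↦3]  zeros at y ∈ {2}
  x = 3: [0↦3, 1↦2, 2↦1, 3↦1, 4↦3, 5↦1, 6↦3]  zeros at y ∈ ∅
  x = 4: [0↦5, 1↦2, 2↦4, 3↦5, 4↦6, 5↦1, 6↦5]  zeros at y ∈ ∅
  x = 5: [0↦4, 1↦6, 2↦4, 3↦6, 4↦6, 5↦5, 6↦4]  zeros at y ∈ ∅
  x = 6: [0↦2, 1↦2, 2↦3, 3↦6, 4↦5, 5↦1, 6↦2]  zeros at y ∈ ∅
Collecting zeros: affine points = {(0, 3), (2, 2)}.
Total count |C(F_7)_aff| = 2.


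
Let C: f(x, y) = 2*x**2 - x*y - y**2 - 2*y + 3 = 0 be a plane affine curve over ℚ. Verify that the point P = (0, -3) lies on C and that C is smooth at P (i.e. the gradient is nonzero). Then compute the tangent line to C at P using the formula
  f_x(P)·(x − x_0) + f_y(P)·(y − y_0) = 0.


Tangent line at P: 3*x + 4*y + 12 = 0.

Step 1: f(0, -3) = 0, so P lies on C.
Step 2: partial derivatives
  f_x(x, y) = 4*x - y, f_y(x, y) = -x - 2*y - 2.
  f_x(P) = 3, f_y(P) = 4 (gradient nonzero, so P is smooth).
Step 3: tangent line at P: 3·(x − 0) + 4·(y − -3) = 0.
Expanding: 3*x + 4*y + 12 = 0.


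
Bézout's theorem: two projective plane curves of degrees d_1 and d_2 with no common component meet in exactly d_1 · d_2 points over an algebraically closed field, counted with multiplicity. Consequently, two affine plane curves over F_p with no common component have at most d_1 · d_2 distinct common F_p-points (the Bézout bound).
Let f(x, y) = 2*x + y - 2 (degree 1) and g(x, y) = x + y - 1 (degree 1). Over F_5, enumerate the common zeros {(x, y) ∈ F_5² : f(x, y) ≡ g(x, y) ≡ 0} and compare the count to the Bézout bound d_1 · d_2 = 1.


Common zeros: {(1, 0)}; count = 1; Bézout bound = 1.

deg(f) = 1, deg(g) = 1, so Bézout bound = 1.
Scan x ∈ F_5. For each x, list the y ∈ F_5 with f(x, y) ≡ 0 and those with g(x, y) ≡ 0 (mod 5); the common zeros in that column are the intersection.
  x = 0: f ≡ 0 at y ∈ {2}; g ≡ 0 at y ∈ {1}; common: ∅.
  x = 1: f ≡ 0 at y ∈ {0}; g ≡ 0 at y ∈ {0}; common: {0}.
  x = 2: f ≡ 0 at y ∈ {3}; g ≡ 0 at y ∈ {4}; common: ∅.
  x = 3: f ≡ 0 at y ∈ {1}; g ≡ 0 at y ∈ {3}; common: ∅.
  x = 4: f ≡ 0 at y ∈ {4}; g ≡ 0 at y ∈ {2}; common: ∅.
Collecting: common zeros = {(1, 0)}, so the count is 1.
Comparison with the Bézout bound: 1 ≤ 1 = deg(f)·deg(g), as expected for curves with no common component (the bound is attained).


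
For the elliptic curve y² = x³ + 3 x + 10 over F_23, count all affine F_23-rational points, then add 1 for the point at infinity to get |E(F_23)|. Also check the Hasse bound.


Affine points = {(2, 1), (2, 22), (3, 0), (5, 9), (5, 14), (7, 11), (7, 12), (12, 7), (12, 16), (14, 6), (14, 17), (15, 7), (15, 16), (17, 11), (17, 12), (18, 10), (18, 13), (19, 7), (19, 16), (22, 11), (22, 12)}; affine count = 21; |E(F_23)| = 22.

Discriminant check: Δ ∝ 4a³ + 27b² = 4·3³ + 27·10² = 4·27 + 27·100 ≡ 2 (mod 23). Nonzero ⇒ E is nonsingular.
For each x ∈ F_23, compute rhs = x³ + 3·x + 10 mod 23, then count y ∈ F_23 with y² ≡ rhs.
  x = 0: rhs = 10, matching y values: none (0 points).
  x = 1: rhs = 14, matching y values: none (0 points).
  x = 2: rhs = 1, matching y values: 1, 22 (2 points).
  x = 3: rhs = 0, matching y values: 0 (1 points).
  x = 4: rhs = 17, matching y values: none (0 points).
  x = 5: rhs = 12, matching y values: 9, 14 (2 points).
  x = 6: rhs = 14, matching y values: none (0 points).
  x = 7: rhs = 6, matching y values: 11, 12 (2 points).
  x = 8: rhs = 17, matching y values: none (0 points).
  x = 9: rhs = 7, matching y values: none (0 points).
  x = 10: rhs = 5, matching y values: none (0 points).
  x = 11: rhs = 17, matching y values: none (0 points).
  x = 12: rhs = 3, matching y values: 7, 16 (2 points).
  x = 13: rhs = 15, matching y values: none (0 points).
  x = 14: rhs = 13, matching y values: 6, 17 (2 points).
  x = 15: rhs = 3, matching y values: 7, 16 (2 points).
  x = 16: rhs = 14, matching y values: none (0 points).
  x = 17: rhs = 6, matching y values: 11, 12 (2 points).
  x = 18: rhs = 8, matching y values: 10, 13 (2 points).
  x = 19: rhs = 3, matching y values: 7, 16 (2 points).
  x = 20: rhs = 20, matching y values: none (0 points).
  x = 21: rhs = 19, matching y values: none (0 points).
  x = 22: rhs = 6, matching y values: 11, 12 (2 points).
Total affine count: 21.
Full point count |E(F_23)| = 21 + 1 = 22.
Hasse bound: |22 − (23+1)| = |-2| = 2 ≤ 2√23 ≈ 9.5917 ✓.


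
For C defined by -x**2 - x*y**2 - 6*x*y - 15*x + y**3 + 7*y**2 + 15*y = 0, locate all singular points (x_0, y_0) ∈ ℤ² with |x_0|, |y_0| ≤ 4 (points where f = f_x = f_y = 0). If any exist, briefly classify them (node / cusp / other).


Singular points: {(-3, -3)}; classification: node.

Compute partial derivatives:
  f_x = -2*x - y**2 - 6*y - 15.
  f_y = -2*x*y - 6*x + 3*y**2 + 14*y + 15.
Scan x_0 ∈ {−4, ..., 4}. For each x_0, f_y(x_0, y) is a polynomial in y; find its integer roots y ∈ {−4, ..., 4}, then test f_x and f at those candidates.
  x = -4: f_y(-4, y) = 3*y**2 + 22*y + 39; vanishes at y ∈ {-3}. (-4, -3): f_x = 2 ≠ 0.
  x = -3: f_y(-3, y) = 3*y**2 + 20*y + 33; vanishes at y ∈ {-3}. (-3, -3): f_x = 0, f = 0 — SINGULAR.
  x = -2: f_y(-2, y) = 3*y**2 + 18*y + 27; vanishes at y ∈ {-3}. (-2, -3): f_x = -2 ≠ 0.
  x = -1: f_y(-1, y) = 3*y**2 + 16*y + 21; vanishes at y ∈ {-3}. (-1, -3): f_x = -4 ≠ 0.
  x = 0: f_y(0, y) = 3*y**2 + 14*y + 15; vanishes at y ∈ {-3}. (0, -3): f_x = -6 ≠ 0.
  x = 1: f_y(1, y) = 3*y**2 + 12*y + 9; vanishes at y ∈ {-3, -1}. (1, -3): f_x = -8 ≠ 0; (1, -1): f_x = -12 ≠ 0.
  x = 2: f_y(2, y) = 3*y**2 + 10*y + 3; vanishes at y ∈ {-3}. (2, -3): f_x = -10 ≠ 0.
  x = 3: f_y(3, y) = 3*y**2 + 8*y - 3; vanishes at y ∈ {-3}. (3, -3): f_x = -12 ≠ 0.
  x = 4: f_y(4, y) = 3*y**2 + 6*y - 9; vanishes at y ∈ {-3, 1}. (4, -3): f_x = -14 ≠ 0; (4, 1): f_x = -30 ≠ 0.
Only singular point on the grid: (-3, -3).
Classify: substitute x = -3 + u, y = -3 + v and expand: f = -u**2 - u*v**2 + v**3 + v**2.
No constant or linear terms (consistent with a singular point). Quadratic part: -u**2 + v**2. Cubic part: -u*v**2 + v**3.
The quadratic part v**2 - u**2 = (v − u)(v + u) splits into two distinct linear factors, so there are two distinct tangent lines y − -3 = ±(x − -3) — this is a node (ordinary double point).
Classification: node.
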